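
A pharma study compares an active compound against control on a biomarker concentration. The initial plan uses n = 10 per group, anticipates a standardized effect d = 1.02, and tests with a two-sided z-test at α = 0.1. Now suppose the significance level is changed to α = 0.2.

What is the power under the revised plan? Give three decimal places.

Power ≈ 0.841

δ = d·√(n/2) = 1.02 × √(10/2) = 2.2808 (unchanged). New critical value: z_{0.1} = 1.282.
Revised power = Φ(δ − 1.282) + Φ(−δ − 1.282) = Φ(0.999) + Φ(-3.562) = 0.8412 + 0.0002 = 0.8413.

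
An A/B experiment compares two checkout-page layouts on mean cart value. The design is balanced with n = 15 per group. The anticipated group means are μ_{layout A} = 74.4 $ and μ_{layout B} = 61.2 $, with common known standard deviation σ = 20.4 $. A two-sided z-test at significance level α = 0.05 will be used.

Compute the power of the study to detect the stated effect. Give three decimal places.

Standardized effect: d = |μ_{layout A} − μ_{layout B}| / σ = |74.4 − 61.2| / 20.4 = 0.6471
Noncentrality parameter: δ = d·√(n/2) = 0.6471 × √(15/2) = 1.7720
Critical value for a two-sided test at α = 0.05: z_{α/2} = 1.960.
Power = Φ(δ − 1.960) + Φ(−δ − 1.960) = Φ(-0.188) + Φ(-3.732) = 0.4255 + 0.0001 = 0.4256.

Power ≈ 0.426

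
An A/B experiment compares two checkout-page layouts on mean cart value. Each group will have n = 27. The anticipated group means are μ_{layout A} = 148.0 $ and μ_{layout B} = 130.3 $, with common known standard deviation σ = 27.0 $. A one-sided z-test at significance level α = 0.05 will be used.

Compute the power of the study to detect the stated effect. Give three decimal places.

Power ≈ 0.778

Standardized effect: d = |μ_{layout A} − μ_{layout B}| / σ = |148.0 − 130.3| / 27.0 = 0.6556
Noncentrality parameter: δ = d·√(n/2) = 0.6556 × √(27/2) = 2.4087
Critical value for a one-sided test at α = 0.05: z_α = 1.645.
Power = P(Z > 1.645 − δ) = Φ(0.764) = 0.7775.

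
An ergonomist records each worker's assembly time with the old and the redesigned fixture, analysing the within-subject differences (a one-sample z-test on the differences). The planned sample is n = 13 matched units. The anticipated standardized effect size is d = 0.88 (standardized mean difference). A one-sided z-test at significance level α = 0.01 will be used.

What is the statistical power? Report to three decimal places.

Power ≈ 0.801

Noncentrality parameter: λ = d·√n = 0.88 × √13 = 3.1729
One-sided α = 0.01 → critical value z_{0.01} = 2.326.
Power = P(Z > 2.326 − λ) = Φ(0.847) = 0.8014.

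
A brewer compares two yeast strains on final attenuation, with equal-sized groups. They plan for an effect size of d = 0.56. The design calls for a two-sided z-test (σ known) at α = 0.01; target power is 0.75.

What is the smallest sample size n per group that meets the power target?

Set Φ(δ − 2.576) = 0.75; then δ − 2.576 = Φ⁻¹(0.75) = 0.674, giving δ = 3.250.
(For δ > 0 the lower-tail rejection region contributes negligibly to power, so the one-term inversion is standard.)
δ = d·√(n/2) ⇒ n = 2(δ/d)² = 2 × (3.250 / 0.56)² = 67.38.
Round up to the next whole unit.

n = 68 per group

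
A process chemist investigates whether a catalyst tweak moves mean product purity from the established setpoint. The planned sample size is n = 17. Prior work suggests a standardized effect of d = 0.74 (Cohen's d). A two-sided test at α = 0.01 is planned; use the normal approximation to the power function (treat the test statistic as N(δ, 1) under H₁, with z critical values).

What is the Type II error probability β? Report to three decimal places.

Noncentrality parameter: δ = d·√n = 0.74 × √17 = 3.0511
Critical value for a two-sided test at α = 0.01: z_{α/2} = 2.576.
Power = Φ(δ − 2.576) + Φ(−δ − 2.576) = Φ(0.475) + Φ(-5.627) = 0.6827 + 0.0000 = 0.6827.
Type II error: β = 1 − power = 1 − 0.6827 = 0.3173.

β ≈ 0.317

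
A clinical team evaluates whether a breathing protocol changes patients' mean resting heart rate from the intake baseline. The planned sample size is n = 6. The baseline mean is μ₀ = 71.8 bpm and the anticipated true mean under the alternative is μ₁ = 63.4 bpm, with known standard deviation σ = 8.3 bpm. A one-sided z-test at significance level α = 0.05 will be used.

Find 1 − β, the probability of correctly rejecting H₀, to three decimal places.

Standardized effect: d = |μ₁ − μ₀| / σ = |63.4 − 71.8| / 8.3 = 1.0120
Noncentrality parameter: δ = d·√n = 1.0120 × √6 = 2.4790
One-sided α = 0.05 → critical value z_{0.05} = 1.645.
Power = Φ(δ − 1.645) = Φ(0.834) = 0.7979.

Power ≈ 0.798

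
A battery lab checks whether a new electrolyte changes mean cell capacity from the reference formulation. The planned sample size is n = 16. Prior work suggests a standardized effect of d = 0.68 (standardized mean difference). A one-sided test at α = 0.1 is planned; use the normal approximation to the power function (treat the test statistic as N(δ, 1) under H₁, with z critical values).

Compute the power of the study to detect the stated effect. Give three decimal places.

Noncentrality parameter: δ = d·√n = 0.68 × √16 = 2.7200
One-sided α = 0.1 → critical value z_{0.1} = 1.282.
Power = P(Z > 1.282 − δ) = Φ(1.438) = 0.9248.

Power ≈ 0.925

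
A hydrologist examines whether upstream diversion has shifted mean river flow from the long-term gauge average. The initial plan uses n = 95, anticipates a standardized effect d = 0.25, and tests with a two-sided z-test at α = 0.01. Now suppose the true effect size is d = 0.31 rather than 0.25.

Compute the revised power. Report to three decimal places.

Power ≈ 0.672

With d = 0.31: δ = d·√n = 0.31 × √95 = 3.0215. Critical value z_{0.005} = 2.576.
Revised power = Φ(δ − 2.576) + Φ(−δ − 2.576) = Φ(0.446) + Φ(-5.597) = 0.6721 + 0.0000 = 0.6721.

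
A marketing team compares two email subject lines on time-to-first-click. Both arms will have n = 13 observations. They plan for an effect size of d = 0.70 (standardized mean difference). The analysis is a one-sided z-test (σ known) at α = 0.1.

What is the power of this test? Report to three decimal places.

Noncentrality parameter: λ = d·√(n/2) = 0.70 × √(13/2) = 1.7847
One-sided α = 0.1 → critical value z_{0.1} = 1.282.
Power = P(Z > 1.282 − λ) = Φ(0.503) = 0.6926.

Power ≈ 0.693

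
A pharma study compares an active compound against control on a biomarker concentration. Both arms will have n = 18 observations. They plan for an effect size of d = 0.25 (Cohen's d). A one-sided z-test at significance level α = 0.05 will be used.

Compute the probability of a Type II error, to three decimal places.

Noncentrality parameter: δ = d·√(n/2) = 0.25 × √(18/2) = 0.7500
One-sided α = 0.05 → critical value z_{0.05} = 1.645.
Power = P(Z > 1.645 − δ) = Φ(-0.895) = 0.1854.
Type II error: β = 1 − power = 1 − 0.1854 = 0.8146.

β ≈ 0.815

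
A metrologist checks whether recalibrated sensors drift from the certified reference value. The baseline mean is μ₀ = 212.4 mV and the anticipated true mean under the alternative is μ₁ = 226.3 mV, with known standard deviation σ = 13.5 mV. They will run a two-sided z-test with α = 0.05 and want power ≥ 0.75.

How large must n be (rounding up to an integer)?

n = 7

Standardized effect: d = |μ₁ − μ₀| / σ = |226.3 − 212.4| / 13.5 = 1.0296
Set Φ(δ − 1.960) = 0.75; then δ − 1.960 = Φ⁻¹(0.75) = 0.674, giving δ = 2.634.
(Ignoring the negligible lower-tail rejection probability gives the usual closed-form inversion.)
δ = d·√n ⇒ n = (δ/d)² = (2.634 / 1.0296)² = 6.55.
Round up to the next whole unit.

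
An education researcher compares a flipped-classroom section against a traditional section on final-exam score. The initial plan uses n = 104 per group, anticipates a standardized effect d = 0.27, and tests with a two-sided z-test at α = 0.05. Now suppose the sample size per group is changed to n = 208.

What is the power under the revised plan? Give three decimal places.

With n = 208 per group: δ = d·√(n/2) = 0.27 × √(208/2) = 2.7535. Critical value z_{0.025} = 1.960.
Revised power = Φ(δ − 1.960) + Φ(−δ − 1.960) = Φ(0.794) + Φ(-4.713) = 0.7863 + 0.0000 = 0.7863.

Power ≈ 0.786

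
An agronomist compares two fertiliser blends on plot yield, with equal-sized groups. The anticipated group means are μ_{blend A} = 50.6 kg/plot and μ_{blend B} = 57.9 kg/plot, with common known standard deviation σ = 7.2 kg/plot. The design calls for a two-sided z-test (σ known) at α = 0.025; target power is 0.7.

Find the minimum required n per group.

n = 15 per group

Standardized effect: d = |μ_{blend A} − μ_{blend B}| / σ = |50.6 − 57.9| / 7.2 = 1.0139
For power 0.7 need Φ(δ − z_{0.0125}) = 0.7, so δ = z_{0.0125} + z_{0.30} = 2.241 + 0.524 = 2.766.
(The Φ(−δ − z_{α/2}) term is vanishingly small for δ > 0 and is dropped in the standard sample-size formula.)
δ = d·√(n/2) ⇒ n = 2(δ/d)² = 2 × (2.766 / 1.0139)² = 14.88.
Round up to the next whole unit.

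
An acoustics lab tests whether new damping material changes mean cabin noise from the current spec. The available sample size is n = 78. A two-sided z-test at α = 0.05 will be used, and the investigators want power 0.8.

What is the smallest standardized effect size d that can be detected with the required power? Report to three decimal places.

Required noncentrality: δ = z_{0.025} + z_{0.20} = 1.960 + 0.842 = 2.802.
(The second rejection-region term Φ(−δ − z_{α/2}) is negligible and dropped.)
δ = d·√n ⇒ d = δ/√n = 2.802/√78 = 0.3172.

d ≈ 0.317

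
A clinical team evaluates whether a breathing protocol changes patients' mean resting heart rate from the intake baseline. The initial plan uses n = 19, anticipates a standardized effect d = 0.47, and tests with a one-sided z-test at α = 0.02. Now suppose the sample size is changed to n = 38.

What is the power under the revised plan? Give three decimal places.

Power ≈ 0.801

With n = 38: δ = d·√n = 0.47 × √38 = 2.8973. Critical value z_{0.02} = 2.054.
Revised power = P(Z > 2.054 − δ) = Φ(0.844) = 0.8005.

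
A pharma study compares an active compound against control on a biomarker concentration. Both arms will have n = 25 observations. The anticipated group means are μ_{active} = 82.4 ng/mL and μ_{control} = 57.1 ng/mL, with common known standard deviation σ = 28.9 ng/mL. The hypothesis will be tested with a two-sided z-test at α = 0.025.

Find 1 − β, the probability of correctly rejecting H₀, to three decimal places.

Power ≈ 0.803

Standardized effect: d = |μ_{active} − μ_{control}| / σ = |82.4 − 57.1| / 28.9 = 0.8754
Noncentrality parameter: δ = d·√(n/2) = 0.8754 × √(25/2) = 3.0951
Two-sided α = 0.025 → critical value z_{0.0125} = 2.241.
Power = Φ(δ − 2.241) + Φ(−δ − 2.241) = Φ(0.854) + Φ(-5.337) = 0.8034 + 0.0000 = 0.8034.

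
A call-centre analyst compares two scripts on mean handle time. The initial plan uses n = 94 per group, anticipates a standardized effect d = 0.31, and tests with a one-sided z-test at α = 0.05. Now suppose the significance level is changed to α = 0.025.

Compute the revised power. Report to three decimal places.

δ = d·√(n/2) = 0.31 × √(94/2) = 2.1253 (unchanged). New critical value: z_{0.025} = 1.960.
Revised power = Φ(δ − 1.960) = Φ(0.165) = 0.5656.

Power ≈ 0.566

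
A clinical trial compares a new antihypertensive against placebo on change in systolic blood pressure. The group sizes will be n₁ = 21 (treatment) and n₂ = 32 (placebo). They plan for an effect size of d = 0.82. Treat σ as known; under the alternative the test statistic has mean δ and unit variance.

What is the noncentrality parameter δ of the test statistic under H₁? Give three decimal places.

δ ≈ 2.920

The noncentrality parameter scales effect size by the design's sample-size factor: δ = d / √(1/n₁ + 1/n₂) = 0.82 / √(1/21 + 1/32) = 2.9199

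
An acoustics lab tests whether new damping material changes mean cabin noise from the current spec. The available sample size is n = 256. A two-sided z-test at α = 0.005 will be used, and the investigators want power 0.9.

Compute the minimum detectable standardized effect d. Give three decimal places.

d ≈ 0.256

Required noncentrality: δ = z_{0.0025} + z_{0.10} = 2.807 + 1.282 = 4.089.
(Lower-tail contribution to power is negligible for δ > 0.)
δ = d·√n ⇒ d = δ/√n = 4.089/√256 = 0.2555.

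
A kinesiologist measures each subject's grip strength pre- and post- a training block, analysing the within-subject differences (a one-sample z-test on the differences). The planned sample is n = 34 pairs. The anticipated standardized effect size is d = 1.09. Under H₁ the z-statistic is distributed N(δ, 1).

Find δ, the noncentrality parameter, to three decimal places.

δ ≈ 6.356

The noncentrality parameter scales effect size by the design's sample-size factor: δ = d·√n = 1.09 × √34 = 6.3557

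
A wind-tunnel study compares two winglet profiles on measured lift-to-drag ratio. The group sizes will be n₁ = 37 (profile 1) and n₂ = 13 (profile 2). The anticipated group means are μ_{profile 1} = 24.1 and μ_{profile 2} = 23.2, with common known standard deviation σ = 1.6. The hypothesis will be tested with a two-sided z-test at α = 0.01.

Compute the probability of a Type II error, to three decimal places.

Standardized effect: d = |μ_{profile 1} − μ_{profile 2}| / σ = |24.1 − 23.2| / 1.6 = 0.5625
Noncentrality parameter: δ = d / √(1/n₁ + 1/n₂) = 0.5625 / √(1/37 + 1/13) = 1.7447
Two-sided α = 0.01 → critical value z_{0.005} = 2.576.
Power = Φ(δ − 2.576) + Φ(−δ − 2.576) = Φ(-0.831) + Φ(-4.320) = 0.2029 + 0.0000 = 0.2029.
Type II error: β = 1 − power = 1 − 0.2029 = 0.7971.

β ≈ 0.797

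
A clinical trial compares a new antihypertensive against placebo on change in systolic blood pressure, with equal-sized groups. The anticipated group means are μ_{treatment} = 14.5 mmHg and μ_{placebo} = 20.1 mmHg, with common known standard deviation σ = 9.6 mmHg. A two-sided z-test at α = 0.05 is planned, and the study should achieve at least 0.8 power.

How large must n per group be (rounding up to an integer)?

Standardized effect: d = |μ_{treatment} − μ_{placebo}| / σ = |14.5 − 20.1| / 9.6 = 0.5833
Set Φ(δ − 1.960) = 0.8; then δ − 1.960 = Φ⁻¹(0.8) = 0.842, giving δ = 2.802.
(Ignoring the negligible lower-tail rejection probability gives the usual closed-form inversion.)
δ = d·√(n/2) ⇒ n = 2(δ/d)² = 2 × (2.802 / 0.5833)² = 46.13.
Rounding up, n = 47 per group.

n = 47 per group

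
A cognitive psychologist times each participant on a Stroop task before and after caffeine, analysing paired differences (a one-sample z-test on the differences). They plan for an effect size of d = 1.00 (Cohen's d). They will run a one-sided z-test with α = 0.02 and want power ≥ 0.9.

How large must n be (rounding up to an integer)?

n = 12

Set Φ(δ − 2.054) = 0.9; then δ − 2.054 = Φ⁻¹(0.9) = 1.282, giving δ = 3.335.
δ = d·√n ⇒ n = (δ/d)² = (3.335 / 1.00)² = 11.12.
Rounding up, n = 12.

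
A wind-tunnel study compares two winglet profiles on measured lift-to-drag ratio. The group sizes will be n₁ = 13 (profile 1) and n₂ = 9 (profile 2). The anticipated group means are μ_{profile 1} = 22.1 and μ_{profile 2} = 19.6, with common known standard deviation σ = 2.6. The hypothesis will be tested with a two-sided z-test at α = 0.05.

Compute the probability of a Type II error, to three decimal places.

β ≈ 0.398

Standardized effect: d = |μ_{profile 1} − μ_{profile 2}| / σ = |22.1 − 19.6| / 2.6 = 0.9615
Noncentrality parameter: δ = d / √(1/n₁ + 1/n₂) = 0.9615 / √(1/13 + 1/9) = 2.2174
Two-sided α = 0.05 → critical value z_{0.025} = 1.960.
Power = Φ(δ − 1.960) + Φ(−δ − 1.960) = Φ(0.257) + Φ(-4.177) = 0.6016 + 0.0000 = 0.6016.
Type II error: β = 1 − power = 1 − 0.6016 = 0.3984.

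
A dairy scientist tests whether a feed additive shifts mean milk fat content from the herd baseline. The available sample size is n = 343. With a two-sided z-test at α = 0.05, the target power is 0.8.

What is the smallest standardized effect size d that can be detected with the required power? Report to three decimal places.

d ≈ 0.151

Required noncentrality: δ = z_{0.025} + z_{0.20} = 1.960 + 0.842 = 2.802.
(Lower-tail contribution to power is negligible for δ > 0.)
δ = d·√n ⇒ d = δ/√n = 2.802/√343 = 0.1513.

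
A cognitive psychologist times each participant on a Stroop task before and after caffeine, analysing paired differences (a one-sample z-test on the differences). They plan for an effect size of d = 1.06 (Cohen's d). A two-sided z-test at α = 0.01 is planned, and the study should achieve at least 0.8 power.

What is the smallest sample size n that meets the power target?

n = 11

For power 0.8 need Φ(δ − z_{0.005}) = 0.8, so δ = z_{0.005} + z_{0.20} = 2.576 + 0.842 = 3.417.
(For δ > 0 the lower-tail rejection region contributes negligibly to power, so the one-term inversion is standard.)
δ = d·√n ⇒ n = (δ/d)² = (3.417 / 1.06)² = 10.39.
Rounding up, n = 11.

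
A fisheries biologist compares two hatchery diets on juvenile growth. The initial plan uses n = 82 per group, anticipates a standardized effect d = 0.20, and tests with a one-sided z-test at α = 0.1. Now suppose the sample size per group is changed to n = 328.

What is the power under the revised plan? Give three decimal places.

With n = 328 per group: δ = d·√(n/2) = 0.20 × √(328/2) = 2.5612. Critical value z_{0.1} = 1.282.
Revised power = Φ(δ − 1.282) = Φ(1.280) = 0.8997.

Power ≈ 0.900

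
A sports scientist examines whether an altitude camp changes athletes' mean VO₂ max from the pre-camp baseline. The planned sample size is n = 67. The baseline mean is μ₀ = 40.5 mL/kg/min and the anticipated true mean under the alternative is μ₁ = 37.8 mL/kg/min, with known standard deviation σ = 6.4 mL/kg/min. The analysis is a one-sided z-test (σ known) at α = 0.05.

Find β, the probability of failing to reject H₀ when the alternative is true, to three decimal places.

Standardized effect: d = |μ₁ − μ₀| / σ = |37.8 − 40.5| / 6.4 = 0.4219
Noncentrality parameter: δ = d·√n = 0.4219 × √67 = 3.4532
Critical value for a one-sided test at α = 0.05: z_α = 1.645.
Power = Φ(δ − 1.645) = Φ(1.808) = 0.9647.
Type II error: β = 1 − power = 1 − 0.9647 = 0.0353.

β ≈ 0.035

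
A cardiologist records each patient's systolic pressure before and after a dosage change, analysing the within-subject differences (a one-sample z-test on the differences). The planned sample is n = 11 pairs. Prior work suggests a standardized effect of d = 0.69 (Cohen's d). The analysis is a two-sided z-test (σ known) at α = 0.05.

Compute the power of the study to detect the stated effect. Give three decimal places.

Power ≈ 0.629

Noncentrality parameter: δ = d·√n = 0.69 × √11 = 2.2885
Two-sided α = 0.05 → critical value z_{0.025} = 1.960.
Power = Φ(δ − 1.960) + Φ(−δ − 1.960) = Φ(0.329) + Φ(-4.248) = 0.6287 + 0.0000 = 0.6287.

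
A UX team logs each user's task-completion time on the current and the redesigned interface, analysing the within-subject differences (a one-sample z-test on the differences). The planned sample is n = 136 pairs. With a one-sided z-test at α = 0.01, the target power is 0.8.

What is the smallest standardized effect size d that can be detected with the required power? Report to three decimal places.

d ≈ 0.272

Required noncentrality: δ = z_{0.01} + z_{0.20} = 2.326 + 0.842 = 3.168.
δ = d·√n ⇒ d = δ/√n = 3.168/√136 = 0.2717.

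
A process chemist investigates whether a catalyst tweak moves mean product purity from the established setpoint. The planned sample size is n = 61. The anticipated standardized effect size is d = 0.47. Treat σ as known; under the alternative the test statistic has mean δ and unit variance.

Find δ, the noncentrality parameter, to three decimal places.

δ ≈ 3.671

The noncentrality parameter scales effect size by the design's sample-size factor: δ = d·√n = 0.47 × √61 = 3.6708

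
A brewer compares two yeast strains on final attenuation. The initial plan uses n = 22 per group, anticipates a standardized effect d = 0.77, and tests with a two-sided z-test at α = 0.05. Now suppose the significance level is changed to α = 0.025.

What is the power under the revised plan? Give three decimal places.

δ = d·√(n/2) = 0.77 × √(22/2) = 2.5538 (unchanged). New critical value: z_{0.0125} = 2.241.
Revised power = Φ(δ − 2.241) + Φ(−δ − 2.241) = Φ(0.312) + Φ(-4.795) = 0.6226 + 0.0000 = 0.6226.

Power ≈ 0.623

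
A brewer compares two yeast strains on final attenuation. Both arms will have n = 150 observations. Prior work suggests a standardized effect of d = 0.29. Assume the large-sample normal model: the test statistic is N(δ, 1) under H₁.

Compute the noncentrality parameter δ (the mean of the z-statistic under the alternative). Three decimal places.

δ = d·√(n/2) = 0.29 × √(150/2) = 2.5115

δ ≈ 2.511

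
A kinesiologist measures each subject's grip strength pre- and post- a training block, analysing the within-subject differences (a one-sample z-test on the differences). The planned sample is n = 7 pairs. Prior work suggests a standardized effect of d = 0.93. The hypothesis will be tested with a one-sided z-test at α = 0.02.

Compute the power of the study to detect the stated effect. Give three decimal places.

Noncentrality parameter: δ = d·√n = 0.93 × √7 = 2.4605
One-sided α = 0.02 → critical value z_{0.02} = 2.054.
Power = Φ(δ − 2.054) = Φ(0.407) = 0.6579.

Power ≈ 0.658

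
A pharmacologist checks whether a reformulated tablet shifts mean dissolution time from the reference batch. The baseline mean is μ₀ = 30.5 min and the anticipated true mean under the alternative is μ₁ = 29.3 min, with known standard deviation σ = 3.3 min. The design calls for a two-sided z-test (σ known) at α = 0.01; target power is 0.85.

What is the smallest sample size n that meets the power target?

n = 99

Standardized effect: d = |μ₁ − μ₀| / σ = |29.3 − 30.5| / 3.3 = 0.3636
For power 0.85 need Φ(δ − z_{0.005}) = 0.85, so δ = z_{0.005} + z_{0.15} = 2.576 + 1.036 = 3.612.
(The Φ(−δ − z_{α/2}) term is vanishingly small for δ > 0 and is dropped in the standard sample-size formula.)
δ = d·√n ⇒ n = (δ/d)² = (3.612 / 0.3636)² = 98.68.
Round up to the next whole unit.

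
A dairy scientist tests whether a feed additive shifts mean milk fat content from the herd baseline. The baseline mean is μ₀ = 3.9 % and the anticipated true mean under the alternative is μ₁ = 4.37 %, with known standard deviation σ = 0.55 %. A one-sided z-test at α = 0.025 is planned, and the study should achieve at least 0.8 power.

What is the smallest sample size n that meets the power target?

n = 11

Standardized effect: d = |μ₁ − μ₀| / σ = |4.37 − 3.9| / 0.55 = 0.8545
Set Φ(δ − 1.960) = 0.8; then δ − 1.960 = Φ⁻¹(0.8) = 0.842, giving δ = 2.802.
δ = d·√n ⇒ n = (δ/d)² = (2.802 / 0.8545)² = 10.75.
Round up to the next whole unit.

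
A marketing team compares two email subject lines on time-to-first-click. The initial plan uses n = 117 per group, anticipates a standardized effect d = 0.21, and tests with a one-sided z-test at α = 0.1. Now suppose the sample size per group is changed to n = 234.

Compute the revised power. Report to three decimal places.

Power ≈ 0.839

With n = 234 per group: δ = d·√(n/2) = 0.21 × √(234/2) = 2.2715. Critical value z_{0.1} = 1.282.
Revised power = Φ(δ − 1.282) = Φ(0.990) = 0.8389.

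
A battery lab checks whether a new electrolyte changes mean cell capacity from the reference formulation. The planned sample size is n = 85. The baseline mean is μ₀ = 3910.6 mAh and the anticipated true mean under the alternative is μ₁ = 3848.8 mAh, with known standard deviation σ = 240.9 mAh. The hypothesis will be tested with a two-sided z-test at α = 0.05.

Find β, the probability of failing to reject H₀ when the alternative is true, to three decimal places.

Standardized effect: d = |μ₁ − μ₀| / σ = |3848.8 − 3910.6| / 240.9 = 0.2565
Noncentrality parameter: δ = d·√n = 0.2565 × √85 = 2.3652
Two-sided α = 0.05 → critical value z_{0.025} = 1.960.
Power = Φ(δ − 1.960) + Φ(−δ − 1.960) = Φ(0.405) + Φ(-4.325) = 0.6573 + 0.0000 = 0.6573.
Type II error: β = 1 − power = 1 − 0.6573 = 0.3427.

β ≈ 0.343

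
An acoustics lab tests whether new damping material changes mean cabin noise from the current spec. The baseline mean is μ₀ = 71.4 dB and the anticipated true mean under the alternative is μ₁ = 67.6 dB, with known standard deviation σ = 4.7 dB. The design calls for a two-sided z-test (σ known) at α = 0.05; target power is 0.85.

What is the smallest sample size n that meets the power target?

n = 14

Standardized effect: d = |μ₁ − μ₀| / σ = |67.6 − 71.4| / 4.7 = 0.8085
Set Φ(δ − 1.960) = 0.85; then δ − 1.960 = Φ⁻¹(0.85) = 1.036, giving δ = 2.996.
(Ignoring the negligible lower-tail rejection probability gives the usual closed-form inversion.)
δ = d·√n ⇒ n = (δ/d)² = (2.996 / 0.8085)² = 13.73.
Rounding up, n = 14.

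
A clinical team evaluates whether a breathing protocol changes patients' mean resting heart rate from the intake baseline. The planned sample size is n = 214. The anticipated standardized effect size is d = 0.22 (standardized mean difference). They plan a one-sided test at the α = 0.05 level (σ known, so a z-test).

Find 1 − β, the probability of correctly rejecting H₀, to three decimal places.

Power ≈ 0.942

Noncentrality parameter: δ = d·√n = 0.22 × √214 = 3.2183
One-sided α = 0.05 → critical value z_{0.05} = 1.645.
Power = P(Z > 1.645 − δ) = Φ(1.573) = 0.9422.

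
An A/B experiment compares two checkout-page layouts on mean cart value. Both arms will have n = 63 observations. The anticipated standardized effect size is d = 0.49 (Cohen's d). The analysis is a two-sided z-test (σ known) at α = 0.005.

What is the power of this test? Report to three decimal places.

Noncentrality parameter: δ = d·√(n/2) = 0.49 × √(63/2) = 2.7501
Critical value for a two-sided test at α = 0.005: z_{α/2} = 2.807.
Power = Φ(δ − 2.807) + Φ(−δ − 2.807) = Φ(-0.057) + Φ(-5.557) = 0.4773 + 0.0000 = 0.4773.

Power ≈ 0.477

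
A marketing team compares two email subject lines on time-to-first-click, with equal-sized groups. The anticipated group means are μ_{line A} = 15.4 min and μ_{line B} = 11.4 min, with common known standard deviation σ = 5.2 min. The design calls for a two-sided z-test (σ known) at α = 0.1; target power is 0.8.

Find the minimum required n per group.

Standardized effect: d = |μ_{line A} − μ_{line B}| / σ = |15.4 − 11.4| / 5.2 = 0.7692
For power 0.8 need Φ(δ − z_{0.05}) = 0.8, so δ = z_{0.05} + z_{0.20} = 1.645 + 0.842 = 2.486.
(Ignoring the negligible lower-tail rejection probability gives the usual closed-form inversion.)
δ = d·√(n/2) ⇒ n = 2(δ/d)² = 2 × (2.486 / 0.7692)² = 20.90.
Round up to the next whole unit.

n = 21 per group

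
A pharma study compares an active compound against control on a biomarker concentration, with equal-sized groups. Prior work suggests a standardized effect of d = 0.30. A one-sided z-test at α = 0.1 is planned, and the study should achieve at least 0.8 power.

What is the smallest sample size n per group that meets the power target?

For power 0.8 need Φ(δ − z_{0.1}) = 0.8, so δ = z_{0.1} + z_{0.20} = 1.282 + 0.842 = 2.123.
δ = d·√(n/2) ⇒ n = 2(δ/d)² = 2 × (2.123 / 0.30)² = 100.17.
Rounding up, n = 101 per group.

n = 101 per group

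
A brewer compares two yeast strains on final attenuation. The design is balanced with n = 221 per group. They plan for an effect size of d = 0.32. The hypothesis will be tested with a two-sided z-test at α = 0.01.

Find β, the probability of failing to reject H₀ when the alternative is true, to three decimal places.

β ≈ 0.215

Noncentrality parameter: δ = d·√(n/2) = 0.32 × √(221/2) = 3.3638
Two-sided α = 0.01 → critical value z_{0.005} = 2.576.
Power = Φ(δ − 2.576) + Φ(−δ − 2.576) = Φ(0.788) + Φ(-5.940) = 0.7846 + 0.0000 = 0.7846.
Type II error: β = 1 − power = 1 − 0.7846 = 0.2154.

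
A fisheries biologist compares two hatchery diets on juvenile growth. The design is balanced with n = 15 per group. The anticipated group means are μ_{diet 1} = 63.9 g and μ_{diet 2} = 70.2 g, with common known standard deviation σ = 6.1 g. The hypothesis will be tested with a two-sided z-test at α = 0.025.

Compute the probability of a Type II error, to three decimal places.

β ≈ 0.279

Standardized effect: d = |μ_{diet 1} − μ_{diet 2}| / σ = |63.9 − 70.2| / 6.1 = 1.0328
Noncentrality parameter: δ = d·√(n/2) = 1.0328 × √(15/2) = 2.8284
Two-sided α = 0.025 → critical value z_{0.0125} = 2.241.
Power = Φ(δ − 2.241) + Φ(−δ − 2.241) = Φ(0.587) + Φ(-5.070) = 0.7214 + 0.0000 = 0.7214.
Type II error: β = 1 − power = 1 − 0.7214 = 0.2786.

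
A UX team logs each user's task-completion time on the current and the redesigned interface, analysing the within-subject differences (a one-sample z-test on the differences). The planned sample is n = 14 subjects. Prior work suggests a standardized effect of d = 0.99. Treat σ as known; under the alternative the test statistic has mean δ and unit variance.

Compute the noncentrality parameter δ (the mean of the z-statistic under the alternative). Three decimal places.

The noncentrality parameter scales effect size by the design's sample-size factor: δ = d·√n = 0.99 × √14 = 3.7042

δ ≈ 3.704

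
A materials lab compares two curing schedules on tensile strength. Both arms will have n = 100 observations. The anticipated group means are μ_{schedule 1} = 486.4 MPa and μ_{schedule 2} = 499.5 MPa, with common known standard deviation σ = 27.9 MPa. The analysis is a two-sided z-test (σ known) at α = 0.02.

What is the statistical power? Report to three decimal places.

Power ≈ 0.840

Standardized effect: d = |μ_{schedule 1} − μ_{schedule 2}| / σ = |486.4 − 499.5| / 27.9 = 0.4695
Noncentrality parameter: δ = d·√(n/2) = 0.4695 × √(100/2) = 3.3201
Two-sided α = 0.02 → critical value z_{0.01} = 2.326.
Power = Φ(δ − 2.326) + Φ(−δ − 2.326) = Φ(0.994) + Φ(-5.646) = 0.8398 + 0.0000 = 0.8398.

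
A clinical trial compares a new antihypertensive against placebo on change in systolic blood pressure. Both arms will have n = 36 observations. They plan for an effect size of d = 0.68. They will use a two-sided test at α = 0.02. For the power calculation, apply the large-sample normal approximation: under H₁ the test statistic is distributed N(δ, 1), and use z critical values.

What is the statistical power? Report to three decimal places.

Noncentrality parameter: δ = d·√(n/2) = 0.68 × √(36/2) = 2.8850
Two-sided α = 0.02 → critical value z_{0.01} = 2.326.
Power = Φ(δ − 2.326) + Φ(−δ − 2.326) = Φ(0.559) + Φ(-5.211) = 0.7118 + 0.0000 = 0.7118.

Power ≈ 0.712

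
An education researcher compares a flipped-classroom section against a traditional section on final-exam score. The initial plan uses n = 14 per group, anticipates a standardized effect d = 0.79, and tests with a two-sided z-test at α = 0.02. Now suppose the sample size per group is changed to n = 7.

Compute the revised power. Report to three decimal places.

Power ≈ 0.198

With n = 7 per group: δ = d·√(n/2) = 0.79 × √(7/2) = 1.4780. Critical value z_{0.01} = 2.326.
Revised power = Φ(δ − 2.326) + Φ(−δ − 2.326) = Φ(-0.848) + Φ(-3.804) = 0.1981 + 0.0001 = 0.1982.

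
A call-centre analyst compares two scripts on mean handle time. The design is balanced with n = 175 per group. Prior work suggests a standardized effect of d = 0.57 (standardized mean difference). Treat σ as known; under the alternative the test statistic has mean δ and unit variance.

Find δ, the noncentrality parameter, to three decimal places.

δ ≈ 5.332

The noncentrality parameter scales effect size by the design's sample-size factor: δ = d·√(n/2) = 0.57 × √(175/2) = 5.3319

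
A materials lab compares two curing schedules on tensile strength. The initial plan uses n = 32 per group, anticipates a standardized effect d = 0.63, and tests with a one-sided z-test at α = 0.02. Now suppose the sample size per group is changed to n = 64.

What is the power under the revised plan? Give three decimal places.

With n = 64 per group: δ = d·√(n/2) = 0.63 × √(64/2) = 3.5638. Critical value z_{0.02} = 2.054.
Revised power = Φ(δ − 2.054) = Φ(1.510) = 0.9345.

Power ≈ 0.934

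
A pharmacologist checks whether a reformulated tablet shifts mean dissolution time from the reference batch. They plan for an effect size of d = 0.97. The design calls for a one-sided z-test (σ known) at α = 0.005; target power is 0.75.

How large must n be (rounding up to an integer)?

For power 0.75 need Φ(δ − z_{0.005}) = 0.75, so δ = z_{0.005} + z_{0.25} = 2.576 + 0.674 = 3.250.
δ = d·√n ⇒ n = (δ/d)² = (3.250 / 0.97)² = 11.23.
Round up to the next whole unit.

n = 12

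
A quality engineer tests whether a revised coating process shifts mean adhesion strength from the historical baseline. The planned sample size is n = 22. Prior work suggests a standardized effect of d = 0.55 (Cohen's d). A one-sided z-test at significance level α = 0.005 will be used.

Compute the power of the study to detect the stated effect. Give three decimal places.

Noncentrality parameter: δ = d·√n = 0.55 × √22 = 2.5797
Critical value for a one-sided test at α = 0.005: z_α = 2.576.
Power = P(Z > 2.576 − δ) = Φ(0.004) = 0.5016.

Power ≈ 0.502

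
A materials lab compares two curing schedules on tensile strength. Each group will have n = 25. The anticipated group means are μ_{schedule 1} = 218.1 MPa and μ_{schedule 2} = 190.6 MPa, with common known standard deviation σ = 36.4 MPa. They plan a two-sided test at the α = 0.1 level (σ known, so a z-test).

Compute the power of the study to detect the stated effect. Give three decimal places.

Power ≈ 0.848

Standardized effect: d = |μ_{schedule 1} − μ_{schedule 2}| / σ = |218.1 − 190.6| / 36.4 = 0.7555
Noncentrality parameter: δ = d·√(n/2) = 0.7555 × √(25/2) = 2.6711
Two-sided α = 0.1 → critical value z_{0.05} = 1.645.
Power = Φ(δ − 1.645) + Φ(−δ − 1.645) = Φ(1.026) + Φ(-4.316) = 0.8476 + 0.0000 = 0.8476.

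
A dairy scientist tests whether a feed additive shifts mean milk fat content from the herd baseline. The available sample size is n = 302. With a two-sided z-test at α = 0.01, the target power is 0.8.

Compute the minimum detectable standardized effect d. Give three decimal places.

d ≈ 0.197

Need Φ(δ − 2.576) = 0.8, so δ = 2.576 + 0.842 = 3.417.
(The second rejection-region term Φ(−δ − z_{α/2}) is negligible and dropped.)
δ = d·√n ⇒ d = δ/√n = 3.417/√302 = 0.1967.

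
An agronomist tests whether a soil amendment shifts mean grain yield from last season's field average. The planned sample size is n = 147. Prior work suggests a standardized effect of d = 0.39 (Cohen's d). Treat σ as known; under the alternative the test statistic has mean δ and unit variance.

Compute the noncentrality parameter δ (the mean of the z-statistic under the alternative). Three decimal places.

δ ≈ 4.728

The noncentrality parameter scales effect size by the design's sample-size factor: δ = d·√n = 0.39 × √147 = 4.7285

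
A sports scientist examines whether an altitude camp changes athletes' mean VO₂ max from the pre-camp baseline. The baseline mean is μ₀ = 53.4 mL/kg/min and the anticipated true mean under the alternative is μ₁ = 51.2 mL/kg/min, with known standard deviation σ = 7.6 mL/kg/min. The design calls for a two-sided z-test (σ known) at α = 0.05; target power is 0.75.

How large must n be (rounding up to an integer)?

Standardized effect: d = |μ₁ − μ₀| / σ = |51.2 − 53.4| / 7.6 = 0.2895
For power 0.75 need Φ(δ − z_{0.025}) = 0.75, so δ = z_{0.025} + z_{0.25} = 1.960 + 0.674 = 2.634.
(For δ > 0 the lower-tail rejection region contributes negligibly to power, so the one-term inversion is standard.)
δ = d·√n ⇒ n = (δ/d)² = (2.634 / 0.2895)² = 82.83.
Rounding up, n = 83.

n = 83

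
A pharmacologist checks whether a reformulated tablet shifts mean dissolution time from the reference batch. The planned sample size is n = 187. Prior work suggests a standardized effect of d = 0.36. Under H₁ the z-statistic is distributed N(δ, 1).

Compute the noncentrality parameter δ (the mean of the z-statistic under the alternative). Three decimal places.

δ = d·√n = 0.36 × √187 = 4.9229

δ ≈ 4.923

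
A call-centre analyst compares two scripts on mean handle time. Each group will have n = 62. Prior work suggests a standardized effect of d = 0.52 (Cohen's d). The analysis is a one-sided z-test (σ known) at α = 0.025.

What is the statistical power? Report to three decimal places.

Power ≈ 0.825

Noncentrality parameter: λ = d·√(n/2) = 0.52 × √(62/2) = 2.8952
Critical value for a one-sided test at α = 0.025: z_α = 1.960.
Power = P(Z > 1.960 − λ) = Φ(0.935) = 0.8252.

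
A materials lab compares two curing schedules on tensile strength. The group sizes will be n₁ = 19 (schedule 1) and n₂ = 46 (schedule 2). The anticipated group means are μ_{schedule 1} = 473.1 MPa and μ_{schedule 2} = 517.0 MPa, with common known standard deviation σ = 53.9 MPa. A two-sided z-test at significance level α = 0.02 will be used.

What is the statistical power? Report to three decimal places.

Standardized effect: d = |μ_{schedule 1} − μ_{schedule 2}| / σ = |473.1 − 517.0| / 53.9 = 0.8145
Noncentrality parameter: δ = d / √(1/n₁ + 1/n₂) = 0.8145 / √(1/19 + 1/46) = 2.9866
Two-sided α = 0.02 → critical value z_{0.01} = 2.326.
Power = Φ(δ − 2.326) + Φ(−δ − 2.326) = Φ(0.660) + Φ(-5.313) = 0.7454 + 0.0000 = 0.7454.

Power ≈ 0.745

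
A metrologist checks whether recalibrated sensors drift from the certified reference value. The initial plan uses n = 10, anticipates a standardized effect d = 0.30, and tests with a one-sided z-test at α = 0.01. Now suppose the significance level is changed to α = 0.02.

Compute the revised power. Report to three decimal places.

Power ≈ 0.135

δ = d·√n = 0.30 × √10 = 0.9487 (unchanged). New critical value: z_{0.02} = 2.054.
Revised power = P(Z > 2.054 − δ) = Φ(-1.105) = 0.1346.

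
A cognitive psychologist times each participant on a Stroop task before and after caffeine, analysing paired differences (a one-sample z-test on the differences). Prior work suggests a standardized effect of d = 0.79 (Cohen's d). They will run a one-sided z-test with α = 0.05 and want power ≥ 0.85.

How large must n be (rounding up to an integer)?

n = 12

For power 0.85 need Φ(δ − z_{0.05}) = 0.85, so δ = z_{0.05} + z_{0.15} = 1.645 + 1.036 = 2.681.
δ = d·√n ⇒ n = (δ/d)² = (2.681 / 0.79)² = 11.52.
Rounding up, n = 12.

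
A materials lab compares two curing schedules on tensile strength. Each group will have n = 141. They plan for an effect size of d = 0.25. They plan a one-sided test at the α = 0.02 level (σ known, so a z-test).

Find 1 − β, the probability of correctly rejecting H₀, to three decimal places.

Noncentrality parameter: λ = d·√(n/2) = 0.25 × √(141/2) = 2.0991
Critical value for a one-sided test at α = 0.02: z_α = 2.054.
Power = P(Z > 2.054 − λ) = Φ(0.045) = 0.5181.

Power ≈ 0.518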